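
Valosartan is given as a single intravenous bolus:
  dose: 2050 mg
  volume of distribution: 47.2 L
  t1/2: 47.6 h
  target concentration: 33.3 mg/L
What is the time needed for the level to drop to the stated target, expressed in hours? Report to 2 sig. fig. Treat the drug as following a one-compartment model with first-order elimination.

18 h

C₀ = Dose / Vd = 2050 / 47.2 = 43.43 mg/L
k = ln2 / t½ = 0.693147 / 47.6 = 0.01456 h⁻¹
t = ln(C₀ / C) / k = ln(43.43 / 33.3) / 0.01456
  = ln(1.304) / 0.01456 = 0.2654 / 0.01456 = 18.23 h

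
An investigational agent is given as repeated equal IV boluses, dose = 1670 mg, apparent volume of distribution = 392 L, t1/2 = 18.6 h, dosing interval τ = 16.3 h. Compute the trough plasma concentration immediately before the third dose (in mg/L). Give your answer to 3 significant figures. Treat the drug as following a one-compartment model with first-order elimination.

3.58 mg/L

C₀ per dose = Dose / Vd = 1670 / 392 = 4.260 mg/L
k = ln2 / t½ = 0.693147 / 18.6 = 0.03727 h⁻¹
Fraction remaining after one interval: r = e^(−kτ) = e^(−0.03727 × 16.3) = 0.5447
Before dose 3, 2 doses have been given (aged 1τ, 2τ).
C_trough = C₀ × (r + r²) = 4.260 × (0.5447 + 0.2967) = 3.584 mg/L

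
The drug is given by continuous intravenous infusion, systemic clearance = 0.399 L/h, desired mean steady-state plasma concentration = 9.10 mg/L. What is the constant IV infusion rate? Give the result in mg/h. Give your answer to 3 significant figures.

At steady state, infusion rate R₀ = Css × CL = 9.10 × 0.3990 = 3.631 mg/h

3.63 mg/h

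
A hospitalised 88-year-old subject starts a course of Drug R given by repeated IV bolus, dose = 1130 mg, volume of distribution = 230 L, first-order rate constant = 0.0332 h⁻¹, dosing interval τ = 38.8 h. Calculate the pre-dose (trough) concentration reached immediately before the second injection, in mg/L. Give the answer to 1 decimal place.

C₀ per dose = Dose / Vd = 1130 / 230 = 4.913 mg/L
Fraction remaining after one interval: r = e^(−kτ) = e^(−0.03320 × 38.8) = 0.2758
Before dose 2, 1 dose has been given (aged 1τ).
C_trough = C₀ × r = 4.913 × 0.2758 = 1.355 mg/L

1.4 mg/L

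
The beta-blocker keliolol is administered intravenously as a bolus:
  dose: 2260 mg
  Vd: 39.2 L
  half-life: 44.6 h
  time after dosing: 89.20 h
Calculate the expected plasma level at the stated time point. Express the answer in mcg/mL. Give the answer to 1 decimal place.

14.4 mcg/mL

C₀ = Dose / Vd = 2260 / 39.2 = 57.65 mg/L
k = ln2 / t½ = 0.693147 / 44.6 = 0.01554 h⁻¹
t / t½ = 89.20 / 44.6 = 2 half-lives
C = C₀ × (1/2)^2 = 57.65 × 0.2500 = 14.41 mg/L
(14.41 mg/L = 14.41 mcg/mL)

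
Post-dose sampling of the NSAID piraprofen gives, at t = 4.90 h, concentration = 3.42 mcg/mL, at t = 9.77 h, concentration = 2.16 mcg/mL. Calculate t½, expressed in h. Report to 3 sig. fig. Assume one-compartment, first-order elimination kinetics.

7.35 h

k = ln(C₁/C₂) / (t₂ − t₁) = ln(3.42/2.16) / (9.77 − 4.90)
  = 0.4595 / 4.870 = 0.09435 h⁻¹
t½ = ln2 / k = 0.693147 / 0.09435 = 7.347 h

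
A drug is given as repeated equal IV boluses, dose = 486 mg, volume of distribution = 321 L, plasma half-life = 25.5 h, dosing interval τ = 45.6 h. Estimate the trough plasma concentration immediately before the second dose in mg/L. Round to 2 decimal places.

C₀ per dose = Dose / Vd = 486 / 321 = 1.514 mg/L
k = ln2 / t½ = 0.693147 / 25.5 = 0.02718 h⁻¹
Fraction remaining after one interval: r = e^(−kτ) = e^(−0.02718 × 45.6) = 0.2896
Before dose 2, 1 dose has been given (aged 1τ).
C_trough = C₀ × r = 1.514 × 0.2896 = 0.4385 mg/L

0.44 mg/L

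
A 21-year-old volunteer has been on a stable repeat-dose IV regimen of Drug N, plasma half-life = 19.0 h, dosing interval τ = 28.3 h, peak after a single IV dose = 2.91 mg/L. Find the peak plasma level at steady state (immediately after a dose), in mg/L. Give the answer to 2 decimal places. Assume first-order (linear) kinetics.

k = ln2 / t½ = 0.693147 / 19.0 = 0.03648 h⁻¹
e^(−kτ) = e^(−0.03648 × 28.3) = 0.3562
Accumulation ratio R = 1 / (1 − e^(−kτ)) = 1 / (1 − 0.3562) = 1.553
Steady-state peak = C₀ × R = 2.91 × 1.553 = 4.519 mg/L

4.52 mg/L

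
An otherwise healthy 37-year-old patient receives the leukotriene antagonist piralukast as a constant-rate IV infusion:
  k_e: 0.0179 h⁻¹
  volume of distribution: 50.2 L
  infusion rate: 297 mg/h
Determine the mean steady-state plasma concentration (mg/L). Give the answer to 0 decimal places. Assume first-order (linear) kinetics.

CL = k × Vd = 0.01790 × 50.2 = 0.8986 L/h
At steady state Css = R₀ / CL = 297 / 0.8986 = 330.5 mg/L

331 mg/L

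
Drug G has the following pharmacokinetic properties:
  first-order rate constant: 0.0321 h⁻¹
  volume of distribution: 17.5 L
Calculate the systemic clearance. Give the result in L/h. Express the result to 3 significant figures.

CL = k × Vd = 0.0321 × 17.5 = 0.5618 L/h

0.562 L/h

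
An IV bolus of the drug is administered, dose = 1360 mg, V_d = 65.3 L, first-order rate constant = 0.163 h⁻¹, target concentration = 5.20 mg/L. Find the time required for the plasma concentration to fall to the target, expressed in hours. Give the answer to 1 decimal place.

C₀ = Dose / Vd = 1360 / 65.3 = 20.83 mg/L
t = ln(C₀ / C) / k = ln(20.83 / 5.20) / 0.1630
  = ln(4.006) / 0.1630 = 1.388 / 0.1630 = 8.515 h

8.5 h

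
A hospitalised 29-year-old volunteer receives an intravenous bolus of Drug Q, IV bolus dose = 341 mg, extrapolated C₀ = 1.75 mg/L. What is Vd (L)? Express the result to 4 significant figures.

194.9 L

Vd = Dose / C₀ = 341.0 / 1.75 = 194.9 L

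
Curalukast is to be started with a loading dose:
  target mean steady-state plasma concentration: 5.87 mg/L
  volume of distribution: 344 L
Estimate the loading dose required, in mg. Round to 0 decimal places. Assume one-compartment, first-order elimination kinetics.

LD = Css × Vd = 5.87 × 344 = 2019 mg

2019 mg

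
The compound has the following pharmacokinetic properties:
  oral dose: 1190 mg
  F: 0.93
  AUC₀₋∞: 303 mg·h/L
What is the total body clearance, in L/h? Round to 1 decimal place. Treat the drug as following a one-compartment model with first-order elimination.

CL = F·Dose / AUC = 0.93 × 1190 / 303 = 3.652 L/h

3.7 L/h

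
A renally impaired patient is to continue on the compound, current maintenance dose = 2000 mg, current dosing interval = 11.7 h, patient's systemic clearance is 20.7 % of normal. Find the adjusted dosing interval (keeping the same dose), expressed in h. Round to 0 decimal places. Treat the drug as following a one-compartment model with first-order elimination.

57 h

To keep the same average steady-state level, dosing rate must scale with clearance.
CL ratio = 20.7 / 100 = 0.2070
New interval (same dose) = 11.7 / 0.2070 = 56.52 h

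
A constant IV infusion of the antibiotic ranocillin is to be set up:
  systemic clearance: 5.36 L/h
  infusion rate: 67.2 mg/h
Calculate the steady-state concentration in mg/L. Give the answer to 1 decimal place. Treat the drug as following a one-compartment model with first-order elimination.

At steady state Css = R₀ / CL = 67.2 / 5.360 = 12.54 mg/L

12.5 mg/L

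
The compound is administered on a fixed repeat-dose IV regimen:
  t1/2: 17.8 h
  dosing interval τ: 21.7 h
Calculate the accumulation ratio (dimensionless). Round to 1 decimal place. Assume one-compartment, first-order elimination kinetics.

k = ln2 / t½ = 0.693147 / 17.8 = 0.03894 h⁻¹
e^(−kτ) = e^(−0.03894 × 21.7) = 0.4296
Accumulation ratio R = 1 / (1 − e^(−kτ)) = 1 / (1 − 0.4296) = 1.753

1.8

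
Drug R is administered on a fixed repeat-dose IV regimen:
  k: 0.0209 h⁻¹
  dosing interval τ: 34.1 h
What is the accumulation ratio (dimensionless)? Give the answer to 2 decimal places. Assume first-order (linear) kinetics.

1.96

e^(−kτ) = e^(−0.02090 × 34.1) = 0.4903
Accumulation ratio R = 1 / (1 − e^(−kτ)) = 1 / (1 − 0.4903) = 1.962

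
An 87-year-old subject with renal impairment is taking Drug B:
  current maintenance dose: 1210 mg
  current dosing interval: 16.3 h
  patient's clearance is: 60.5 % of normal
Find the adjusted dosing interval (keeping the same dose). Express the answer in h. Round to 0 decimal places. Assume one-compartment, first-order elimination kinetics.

To keep the same average steady-state level, dosing rate must scale with clearance.
CL ratio = 60.5 / 100 = 0.6050
New interval (same dose) = 16.3 / 0.6050 = 26.94 h

27 h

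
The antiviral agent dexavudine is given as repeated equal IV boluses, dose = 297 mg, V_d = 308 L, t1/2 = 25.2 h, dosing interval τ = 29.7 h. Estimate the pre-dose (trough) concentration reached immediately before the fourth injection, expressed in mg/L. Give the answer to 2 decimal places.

C₀ per dose = Dose / Vd = 297 / 308 = 0.9643 mg/L
k = ln2 / t½ = 0.693147 / 25.2 = 0.02751 h⁻¹
Fraction remaining after one interval: r = e^(−kτ) = e^(−0.02751 × 29.7) = 0.4417
Before dose 4, 3 doses have been given (aged 1τ, 2τ, 3τ).
C_trough = C₀ × (r + r² + … + r^3) = C₀ × r(1−r^3)/(1−r)
        = 0.9643 × 0.4417 × (1 − 0.08618) / (1 − 0.4417) = 0.6972 mg/L

0.70 mg/L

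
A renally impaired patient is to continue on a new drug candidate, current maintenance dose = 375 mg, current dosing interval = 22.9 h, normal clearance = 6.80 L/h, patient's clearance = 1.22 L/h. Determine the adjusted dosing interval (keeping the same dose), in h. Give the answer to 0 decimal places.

To keep the same average steady-state level, dosing rate must scale with clearance.
CL ratio = 1.22 / 6.80 = 0.1794
New interval (same dose) = 22.9 / 0.1794 = 127.6 h

128 h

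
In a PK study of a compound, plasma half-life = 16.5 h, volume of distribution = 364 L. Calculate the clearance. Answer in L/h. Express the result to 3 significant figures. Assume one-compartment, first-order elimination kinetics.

15.3 L/h

k = ln2 / t½ = 0.693147 / 16.5 = 0.04201 h⁻¹
CL = k × Vd = 0.04201 × 364 = 15.29 L/h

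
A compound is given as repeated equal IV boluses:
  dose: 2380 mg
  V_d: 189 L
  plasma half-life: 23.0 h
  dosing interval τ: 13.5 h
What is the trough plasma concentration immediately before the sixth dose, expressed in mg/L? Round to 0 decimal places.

22 mg/L

C₀ per dose = Dose / Vd = 2380 / 189 = 12.59 mg/L
k = ln2 / t½ = 0.693147 / 23.0 = 0.03014 h⁻¹
Fraction remaining after one interval: r = e^(−kτ) = e^(−0.03014 × 13.5) = 0.6657
Before dose 6, 5 doses have been given (aged 1τ, 2τ, 3τ, 4τ, 5τ).
C_trough = C₀ × (r + r² + … + r^5) = C₀ × r(1−r^5)/(1−r)
        = 12.59 × 0.6657 × (1 − 0.1307) / (1 − 0.6657) = 21.79 mg/L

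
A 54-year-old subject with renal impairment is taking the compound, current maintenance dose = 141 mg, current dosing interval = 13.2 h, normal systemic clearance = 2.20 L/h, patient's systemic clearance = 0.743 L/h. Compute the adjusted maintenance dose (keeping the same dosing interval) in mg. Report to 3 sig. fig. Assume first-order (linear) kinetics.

47.6 mg

To keep the same average steady-state level, dosing rate must scale with clearance.
CL ratio = 0.743 / 2.20 = 0.3377
New dose (same interval) = 141 × 0.3377 = 47.62 mg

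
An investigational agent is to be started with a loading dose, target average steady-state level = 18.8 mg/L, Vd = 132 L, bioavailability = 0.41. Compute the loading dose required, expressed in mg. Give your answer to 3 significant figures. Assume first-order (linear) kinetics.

LD = Css × Vd / F = 18.8 × 132 / 0.41 = 6053 mg

6050 mg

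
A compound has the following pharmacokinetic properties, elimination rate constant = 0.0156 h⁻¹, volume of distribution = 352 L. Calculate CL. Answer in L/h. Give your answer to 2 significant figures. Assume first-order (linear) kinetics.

CL = k × Vd = 0.0156 × 352 = 5.491 L/h

5.5 L/h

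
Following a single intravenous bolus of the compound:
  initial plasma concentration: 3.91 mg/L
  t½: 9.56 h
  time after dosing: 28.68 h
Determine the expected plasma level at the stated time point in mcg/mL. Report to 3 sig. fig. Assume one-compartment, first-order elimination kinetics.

k = ln2 / t½ = 0.693147 / 9.56 = 0.07250 h⁻¹
t / t½ = 28.68 / 9.56 = 3 half-lives
C = C₀ × (1/2)^3 = 3.910 × 0.1250 = 0.4888 mg/L
(0.4888 mg/L = 0.4888 mcg/mL)

0.489 mcg/mL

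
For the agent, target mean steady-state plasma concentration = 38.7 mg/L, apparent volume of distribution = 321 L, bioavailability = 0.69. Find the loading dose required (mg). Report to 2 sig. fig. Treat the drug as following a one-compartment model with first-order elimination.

18000 mg

LD = Css × Vd / F = 38.7 × 321 / 0.69 = 18000 mg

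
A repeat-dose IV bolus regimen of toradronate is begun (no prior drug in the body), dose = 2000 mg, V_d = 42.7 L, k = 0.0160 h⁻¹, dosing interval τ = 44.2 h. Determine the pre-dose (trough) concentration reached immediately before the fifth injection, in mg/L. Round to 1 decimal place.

C₀ per dose = Dose / Vd = 2000 / 42.7 = 46.84 mg/L
Fraction remaining after one interval: r = e^(−kτ) = e^(−0.01600 × 44.2) = 0.4930
Before dose 5, 4 doses have been given (aged 1τ, 2τ, 3τ, 4τ).
C_trough = C₀ × (r + r² + … + r^4) = C₀ × r(1−r^4)/(1−r)
        = 46.84 × 0.4930 × (1 − 0.05907) / (1 − 0.4930) = 42.86 mg/L

42.9 mg/L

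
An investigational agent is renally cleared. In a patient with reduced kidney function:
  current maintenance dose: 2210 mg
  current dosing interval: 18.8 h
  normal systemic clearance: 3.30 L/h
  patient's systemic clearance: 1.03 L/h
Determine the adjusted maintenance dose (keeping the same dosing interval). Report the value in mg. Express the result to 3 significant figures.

690 mg

To keep the same average steady-state level, dosing rate must scale with clearance.
CL ratio = 1.03 / 3.30 = 0.3121
New dose (same interval) = 2210 × 0.3121 = 689.7 mg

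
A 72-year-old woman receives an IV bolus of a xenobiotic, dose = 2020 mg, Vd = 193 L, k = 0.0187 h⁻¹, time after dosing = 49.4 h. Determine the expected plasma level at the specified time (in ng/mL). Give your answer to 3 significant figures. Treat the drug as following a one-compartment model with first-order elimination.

C₀ = Dose / Vd = 2020 / 193 = 10.47 mg/L
C = C₀ · e^(−k·t) = 10.47 × e^(−0.01870 × 49.4)
  = 10.47 × 0.3970 = 4.157 mg/L
Convert: 4.157 mg/L × 1000 = 4157 ng/mL

4160 ng/mL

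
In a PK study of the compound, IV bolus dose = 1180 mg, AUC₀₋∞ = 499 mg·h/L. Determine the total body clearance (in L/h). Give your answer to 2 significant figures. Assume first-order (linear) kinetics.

2.4 L/h

CL = Dose / AUC = 1180 / 499 = 2.365 L/h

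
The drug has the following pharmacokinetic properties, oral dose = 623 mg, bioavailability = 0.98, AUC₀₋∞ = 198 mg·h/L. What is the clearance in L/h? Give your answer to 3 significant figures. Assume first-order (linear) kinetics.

3.08 L/h

CL = F·Dose / AUC = 0.98 × 623 / 198 = 3.084 L/h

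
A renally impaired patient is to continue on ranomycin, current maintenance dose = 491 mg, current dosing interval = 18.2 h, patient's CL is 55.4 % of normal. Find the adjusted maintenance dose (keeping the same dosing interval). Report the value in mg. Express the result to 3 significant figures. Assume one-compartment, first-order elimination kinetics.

To keep the same average steady-state level, dosing rate must scale with clearance.
CL ratio = 55.4 / 100 = 0.5540
New dose (same interval) = 491 × 0.5540 = 272.0 mg

272 mg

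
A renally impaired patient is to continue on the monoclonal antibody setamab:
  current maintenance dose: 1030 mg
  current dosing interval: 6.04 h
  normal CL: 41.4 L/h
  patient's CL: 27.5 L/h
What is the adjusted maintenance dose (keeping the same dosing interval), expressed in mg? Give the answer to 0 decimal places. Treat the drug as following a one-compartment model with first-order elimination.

684 mg

To keep the same average steady-state level, dosing rate must scale with clearance.
CL ratio = 27.5 / 41.4 = 0.6643
New dose (same interval) = 1030 × 0.6643 = 684.2 mg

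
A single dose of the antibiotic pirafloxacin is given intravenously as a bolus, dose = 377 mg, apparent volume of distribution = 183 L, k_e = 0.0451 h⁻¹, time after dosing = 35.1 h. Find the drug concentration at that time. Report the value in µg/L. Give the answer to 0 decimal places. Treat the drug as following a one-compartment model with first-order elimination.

423 µg/L

C₀ = Dose / Vd = 377.0 / 183 = 2.060 mg/L
C = C₀ · e^(−k·t) = 2.060 × e^(−0.04510 × 35.1)
  = 2.060 × 0.2054 = 0.4231 mg/L
Convert: 0.4231 mg/L × 1000 = 423.1 µg/L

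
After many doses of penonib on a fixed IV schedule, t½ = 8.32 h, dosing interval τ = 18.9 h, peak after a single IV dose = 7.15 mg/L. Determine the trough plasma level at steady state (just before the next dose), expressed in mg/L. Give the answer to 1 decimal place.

1.9 mg/L

k = ln2 / t½ = 0.693147 / 8.32 = 0.08331 h⁻¹
e^(−kτ) = e^(−0.08331 × 18.9) = 0.2071
Accumulation ratio R = 1 / (1 − e^(−kτ)) = 1 / (1 − 0.2071) = 1.261
Steady-state trough = C₀ × R × e^(−kτ) = 7.15 × 1.261 × 0.2071 = 1.867 mg/L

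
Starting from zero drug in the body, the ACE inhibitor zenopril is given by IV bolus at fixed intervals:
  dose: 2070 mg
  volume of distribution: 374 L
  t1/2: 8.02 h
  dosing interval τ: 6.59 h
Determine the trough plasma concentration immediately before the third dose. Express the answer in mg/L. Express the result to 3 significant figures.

4.90 mg/L

C₀ per dose = Dose / Vd = 2070 / 374 = 5.535 mg/L
k = ln2 / t½ = 0.693147 / 8.02 = 0.08643 h⁻¹
Fraction remaining after one interval: r = e^(−kτ) = e^(−0.08643 × 6.59) = 0.5658
Before dose 3, 2 doses have been given (aged 1τ, 2τ).
C_trough = C₀ × (r + r²) = 5.535 × (0.5658 + 0.3201) = 4.903 mg/L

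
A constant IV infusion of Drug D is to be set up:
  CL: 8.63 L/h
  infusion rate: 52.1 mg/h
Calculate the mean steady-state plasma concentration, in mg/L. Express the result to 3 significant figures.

6.04 mg/L

At steady state Css = R₀ / CL = 52.1 / 8.630 = 6.037 mg/L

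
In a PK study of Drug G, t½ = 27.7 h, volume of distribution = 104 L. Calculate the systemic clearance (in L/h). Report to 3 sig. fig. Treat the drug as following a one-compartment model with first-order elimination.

2.60 L/h

k = ln2 / t½ = 0.693147 / 27.7 = 0.02502 h⁻¹
CL = k × Vd = 0.02502 × 104 = 2.602 L/h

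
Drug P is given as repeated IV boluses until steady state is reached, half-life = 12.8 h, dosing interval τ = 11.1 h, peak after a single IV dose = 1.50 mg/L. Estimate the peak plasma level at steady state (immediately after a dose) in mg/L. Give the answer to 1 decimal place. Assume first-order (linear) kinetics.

k = ln2 / t½ = 0.693147 / 12.8 = 0.05415 h⁻¹
e^(−kτ) = e^(−0.05415 × 11.1) = 0.5482
Accumulation ratio R = 1 / (1 − e^(−kτ)) = 1 / (1 − 0.5482) = 2.213
Steady-state peak = C₀ × R = 1.50 × 2.213 = 3.320 mg/L

3.3 mg/L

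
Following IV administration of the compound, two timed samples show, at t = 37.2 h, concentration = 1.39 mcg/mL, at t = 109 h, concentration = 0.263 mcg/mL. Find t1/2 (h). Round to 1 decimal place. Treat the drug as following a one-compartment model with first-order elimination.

29.9 h

k = ln(C₁/C₂) / (t₂ − t₁) = ln(1.39/0.263) / (109 − 37.2)
  = 1.665 / 71.80 = 0.02319 h⁻¹
t½ = ln2 / k = 0.693147 / 0.02319 = 29.89 h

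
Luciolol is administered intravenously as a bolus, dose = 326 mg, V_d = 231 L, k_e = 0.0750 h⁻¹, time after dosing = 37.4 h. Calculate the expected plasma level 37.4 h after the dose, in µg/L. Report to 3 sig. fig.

85.4 µg/L

C₀ = Dose / Vd = 326.0 / 231 = 1.411 mg/L
C = C₀ · e^(−k·t) = 1.411 × e^(−0.07500 × 37.4)
  = 1.411 × 0.06051 = 0.08538 mg/L
Convert: 0.08538 mg/L × 1000 = 85.38 µg/L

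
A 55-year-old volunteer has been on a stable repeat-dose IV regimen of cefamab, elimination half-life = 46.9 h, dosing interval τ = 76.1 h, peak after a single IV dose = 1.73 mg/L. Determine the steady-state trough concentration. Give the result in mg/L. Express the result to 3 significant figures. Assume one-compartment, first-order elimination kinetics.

k = ln2 / t½ = 0.693147 / 46.9 = 0.01478 h⁻¹
e^(−kτ) = e^(−0.01478 × 76.1) = 0.3247
Accumulation ratio R = 1 / (1 − e^(−kτ)) = 1 / (1 − 0.3247) = 1.481
Steady-state trough = C₀ × R × e^(−kτ) = 1.73 × 1.481 × 0.3247 = 0.8319 mg/L

0.832 mg/L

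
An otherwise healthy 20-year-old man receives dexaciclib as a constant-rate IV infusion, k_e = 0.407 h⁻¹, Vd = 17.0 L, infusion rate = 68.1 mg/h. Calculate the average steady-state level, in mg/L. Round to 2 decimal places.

9.84 mg/L

CL = k × Vd = 0.4070 × 17.0 = 6.919 L/h
At steady state Css = R₀ / CL = 68.1 / 6.919 = 9.842 mg/L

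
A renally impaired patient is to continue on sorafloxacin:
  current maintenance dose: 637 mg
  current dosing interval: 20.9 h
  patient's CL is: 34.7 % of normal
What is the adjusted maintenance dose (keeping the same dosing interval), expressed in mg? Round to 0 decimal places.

To keep the same average steady-state level, dosing rate must scale with clearance.
CL ratio = 34.7 / 100 = 0.3470
New dose (same interval) = 637 × 0.3470 = 221.0 mg

221 mg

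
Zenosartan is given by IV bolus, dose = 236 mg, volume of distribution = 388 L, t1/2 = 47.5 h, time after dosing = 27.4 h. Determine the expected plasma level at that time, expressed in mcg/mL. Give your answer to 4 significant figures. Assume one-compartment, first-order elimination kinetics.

C₀ = Dose / Vd = 236.0 / 388 = 0.6082 mg/L
k = ln2 / t½ = 0.693147 / 47.5 = 0.01459 h⁻¹
C = C₀ · e^(−k·t) = 0.6082 × e^(−0.01459 × 27.4)
  = 0.6082 × 0.6705 = 0.4078 mg/L
(0.4078 mg/L = 0.4078 mcg/mL)

0.4078 mcg/mL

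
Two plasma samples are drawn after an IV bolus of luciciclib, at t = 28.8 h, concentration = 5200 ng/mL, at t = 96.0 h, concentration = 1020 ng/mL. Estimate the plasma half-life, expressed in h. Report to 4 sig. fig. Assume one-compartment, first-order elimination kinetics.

28.60 h

k = ln(C₁/C₂) / (t₂ − t₁) = ln(5200/1020) / (96.0 − 28.8)
  = 1.629 / 67.20 = 0.02424 h⁻¹
t½ = ln2 / k = 0.693147 / 0.02424 = 28.60 h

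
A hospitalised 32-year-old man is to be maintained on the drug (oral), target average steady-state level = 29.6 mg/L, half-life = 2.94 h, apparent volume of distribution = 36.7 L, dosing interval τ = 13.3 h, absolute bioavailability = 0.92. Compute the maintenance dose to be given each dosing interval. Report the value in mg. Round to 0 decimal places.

3703 mg

k = ln2 / t½ = 0.693147 / 2.94 = 0.2358 h⁻¹
CL = k × Vd = 0.2358 × 36.7 = 8.654 L/h
At steady state, F × (Dose/τ) = Css × CL.
Dose = Css × CL × τ / F = 29.6 × 8.654 × 13.3 / 0.92 = 3703 mg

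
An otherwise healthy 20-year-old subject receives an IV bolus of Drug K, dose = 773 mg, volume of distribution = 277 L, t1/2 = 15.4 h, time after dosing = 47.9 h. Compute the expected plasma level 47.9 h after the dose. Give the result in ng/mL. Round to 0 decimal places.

C₀ = Dose / Vd = 773.0 / 277 = 2.791 mg/L
k = ln2 / t½ = 0.693147 / 15.4 = 0.04501 h⁻¹
C = C₀ · e^(−k·t) = 2.791 × e^(−0.04501 × 47.9)
  = 2.791 × 0.1158 = 0.3232 mg/L
Convert: 0.3232 mg/L × 1000 = 323.2 ng/mL

323 ng/mL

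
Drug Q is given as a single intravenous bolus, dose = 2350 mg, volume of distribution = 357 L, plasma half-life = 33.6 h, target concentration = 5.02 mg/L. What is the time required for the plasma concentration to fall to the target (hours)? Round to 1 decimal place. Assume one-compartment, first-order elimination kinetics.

13.1 h

C₀ = Dose / Vd = 2350 / 357 = 6.583 mg/L
k = ln2 / t½ = 0.693147 / 33.6 = 0.02063 h⁻¹
t = ln(C₀ / C) / k = ln(6.583 / 5.02) / 0.02063
  = ln(1.311) / 0.02063 = 0.2708 / 0.02063 = 13.13 h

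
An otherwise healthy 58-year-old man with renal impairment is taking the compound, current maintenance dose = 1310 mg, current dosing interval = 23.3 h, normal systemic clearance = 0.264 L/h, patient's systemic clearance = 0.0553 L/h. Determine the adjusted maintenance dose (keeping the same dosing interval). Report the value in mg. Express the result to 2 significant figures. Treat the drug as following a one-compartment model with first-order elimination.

To keep the same average steady-state level, dosing rate must scale with clearance.
CL ratio = 0.0553 / 0.264 = 0.2095
New dose (same interval) = 1310 × 0.2095 = 274.4 mg

270 mg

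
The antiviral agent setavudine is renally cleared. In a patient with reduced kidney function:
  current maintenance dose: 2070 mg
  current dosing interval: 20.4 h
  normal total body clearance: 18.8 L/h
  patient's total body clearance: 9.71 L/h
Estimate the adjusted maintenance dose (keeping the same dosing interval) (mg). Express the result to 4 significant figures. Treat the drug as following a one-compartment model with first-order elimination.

1069 mg

To keep the same average steady-state level, dosing rate must scale with clearance.
CL ratio = 9.71 / 18.8 = 0.5165
New dose (same interval) = 2070 × 0.5165 = 1069 mg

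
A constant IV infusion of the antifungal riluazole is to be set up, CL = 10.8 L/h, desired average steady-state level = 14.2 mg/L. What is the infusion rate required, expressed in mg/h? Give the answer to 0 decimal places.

153 mg/h

At steady state, infusion rate R₀ = Css × CL = 14.2 × 10.80 = 153.4 mg/h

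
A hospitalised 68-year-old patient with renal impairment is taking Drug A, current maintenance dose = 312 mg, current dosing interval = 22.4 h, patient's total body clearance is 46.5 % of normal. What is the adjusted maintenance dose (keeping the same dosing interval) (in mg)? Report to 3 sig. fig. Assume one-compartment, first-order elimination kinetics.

To keep the same average steady-state level, dosing rate must scale with clearance.
CL ratio = 46.5 / 100 = 0.4650
New dose (same interval) = 312 × 0.4650 = 145.1 mg

145 mg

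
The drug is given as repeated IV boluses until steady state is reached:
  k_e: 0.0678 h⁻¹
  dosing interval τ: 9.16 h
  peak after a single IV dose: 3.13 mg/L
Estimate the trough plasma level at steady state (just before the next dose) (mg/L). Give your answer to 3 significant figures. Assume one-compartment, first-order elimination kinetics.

e^(−kτ) = e^(−0.06780 × 9.16) = 0.5374
Accumulation ratio R = 1 / (1 − e^(−kτ)) = 1 / (1 − 0.5374) = 2.162
Steady-state trough = C₀ × R × e^(−kτ) = 3.13 × 2.162 × 0.5374 = 3.637 mg/L

3.64 mg/L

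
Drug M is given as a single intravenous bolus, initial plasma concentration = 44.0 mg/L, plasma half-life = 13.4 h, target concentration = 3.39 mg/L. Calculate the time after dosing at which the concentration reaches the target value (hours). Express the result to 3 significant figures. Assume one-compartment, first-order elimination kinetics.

49.6 h

k = ln2 / t½ = 0.693147 / 13.4 = 0.05173 h⁻¹
t = ln(C₀ / C) / k = ln(44.00 / 3.39) / 0.05173
  = ln(12.98) / 0.05173 = 2.563 / 0.05173 = 49.55 h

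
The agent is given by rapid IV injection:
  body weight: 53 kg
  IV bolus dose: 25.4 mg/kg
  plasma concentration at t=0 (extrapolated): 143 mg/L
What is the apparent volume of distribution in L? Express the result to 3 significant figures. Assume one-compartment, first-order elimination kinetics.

9.41 L

Dose = 25.4 × 53 = 1346 mg
Vd = Dose / C₀ = 1346 / 143 = 9.413 L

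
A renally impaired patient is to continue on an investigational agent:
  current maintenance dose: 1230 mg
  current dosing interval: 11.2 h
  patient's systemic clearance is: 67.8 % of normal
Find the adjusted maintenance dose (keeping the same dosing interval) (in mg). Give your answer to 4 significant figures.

To keep the same average steady-state level, dosing rate must scale with clearance.
CL ratio = 67.8 / 100 = 0.6780
New dose (same interval) = 1230 × 0.6780 = 833.9 mg

833.9 mg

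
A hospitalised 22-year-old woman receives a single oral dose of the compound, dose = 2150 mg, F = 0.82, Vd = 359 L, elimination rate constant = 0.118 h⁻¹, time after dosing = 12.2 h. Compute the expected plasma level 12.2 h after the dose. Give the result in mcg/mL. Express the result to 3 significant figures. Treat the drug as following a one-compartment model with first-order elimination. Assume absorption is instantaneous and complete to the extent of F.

Amount reaching circulation = F × Dose = 0.82 × 2150 = 1763 mg
C₀ = F·Dose / Vd = 1763 / 359 = 4.911 mg/L
C = C₀ · e^(−k·t) = 4.911 × e^(−0.1180 × 12.2)
  = 4.911 × 0.2370 = 1.164 mg/L
(1.164 mg/L = 1.164 mcg/mL)

1.16 mcg/mL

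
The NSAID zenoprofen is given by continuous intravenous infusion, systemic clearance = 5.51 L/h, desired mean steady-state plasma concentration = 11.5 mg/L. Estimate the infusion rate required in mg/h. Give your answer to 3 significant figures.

At steady state, infusion rate R₀ = Css × CL = 11.5 × 5.510 = 63.37 mg/h

63.4 mg/h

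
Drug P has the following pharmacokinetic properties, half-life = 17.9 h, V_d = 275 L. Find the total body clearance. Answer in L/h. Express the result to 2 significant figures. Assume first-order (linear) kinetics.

11 L/h

k = ln2 / t½ = 0.693147 / 17.9 = 0.03872 h⁻¹
CL = k × Vd = 0.03872 × 275 = 10.65 L/h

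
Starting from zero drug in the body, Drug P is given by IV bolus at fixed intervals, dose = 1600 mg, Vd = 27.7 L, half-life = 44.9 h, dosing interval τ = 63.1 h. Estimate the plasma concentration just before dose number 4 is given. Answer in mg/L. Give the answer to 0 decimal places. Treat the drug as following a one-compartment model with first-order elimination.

C₀ per dose = Dose / Vd = 1600 / 27.7 = 57.76 mg/L
k = ln2 / t½ = 0.693147 / 44.9 = 0.01544 h⁻¹
Fraction remaining after one interval: r = e^(−kτ) = e^(−0.01544 × 63.1) = 0.3775
Before dose 4, 3 doses have been given (aged 1τ, 2τ, 3τ).
C_trough = C₀ × (r + r² + … + r^3) = C₀ × r(1−r^3)/(1−r)
        = 57.76 × 0.3775 × (1 − 0.05380) / (1 − 0.3775) = 33.14 mg/L

33 mg/L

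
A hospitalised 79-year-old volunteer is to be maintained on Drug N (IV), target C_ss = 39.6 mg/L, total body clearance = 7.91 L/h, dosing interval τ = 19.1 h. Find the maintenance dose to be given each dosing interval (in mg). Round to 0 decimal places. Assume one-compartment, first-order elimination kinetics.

At steady state, Dose/τ = Css × CL.
Dose = Css × CL × τ = 39.6 × 7.910 × 19.1 = 5983 mg

5983 mg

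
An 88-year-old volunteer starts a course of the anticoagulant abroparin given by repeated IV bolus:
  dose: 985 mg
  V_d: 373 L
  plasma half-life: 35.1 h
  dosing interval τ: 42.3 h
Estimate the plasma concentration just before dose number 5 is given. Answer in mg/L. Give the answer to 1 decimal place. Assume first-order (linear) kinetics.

C₀ per dose = Dose / Vd = 985 / 373 = 2.641 mg/L
k = ln2 / t½ = 0.693147 / 35.1 = 0.01975 h⁻¹
Fraction remaining after one interval: r = e^(−kτ) = e^(−0.01975 × 42.3) = 0.4337
Before dose 5, 4 doses have been given (aged 1τ, 2τ, 3τ, 4τ).
C_trough = C₀ × (r + r² + … + r^4) = C₀ × r(1−r^4)/(1−r)
        = 2.641 × 0.4337 × (1 − 0.03538) / (1 − 0.4337) = 1.951 mg/L

2.0 mg/L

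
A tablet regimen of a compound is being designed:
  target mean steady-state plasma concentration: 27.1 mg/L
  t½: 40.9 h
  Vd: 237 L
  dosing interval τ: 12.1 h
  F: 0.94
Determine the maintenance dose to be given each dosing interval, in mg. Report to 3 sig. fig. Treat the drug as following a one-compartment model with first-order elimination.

1400 mg

k = ln2 / t½ = 0.693147 / 40.9 = 0.01695 h⁻¹
CL = k × Vd = 0.01695 × 237 = 4.017 L/h
At steady state, F × (Dose/τ) = Css × CL.
Dose = Css × CL × τ / F = 27.1 × 4.017 × 12.1 / 0.94 = 1401 mg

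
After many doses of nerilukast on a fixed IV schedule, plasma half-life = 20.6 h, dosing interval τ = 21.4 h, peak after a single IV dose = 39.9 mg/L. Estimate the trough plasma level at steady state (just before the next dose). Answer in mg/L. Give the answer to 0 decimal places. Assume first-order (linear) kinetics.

38 mg/L

k = ln2 / t½ = 0.693147 / 20.6 = 0.03365 h⁻¹
e^(−kτ) = e^(−0.03365 × 21.4) = 0.4867
Accumulation ratio R = 1 / (1 − e^(−kτ)) = 1 / (1 − 0.4867) = 1.948
Steady-state trough = C₀ × R × e^(−kτ) = 39.9 × 1.948 × 0.4867 = 37.83 mg/L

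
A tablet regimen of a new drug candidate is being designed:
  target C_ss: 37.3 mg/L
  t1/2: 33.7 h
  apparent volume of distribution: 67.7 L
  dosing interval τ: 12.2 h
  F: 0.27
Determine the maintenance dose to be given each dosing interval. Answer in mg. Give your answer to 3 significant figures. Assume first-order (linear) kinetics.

2350 mg

k = ln2 / t½ = 0.693147 / 33.7 = 0.02057 h⁻¹
CL = k × Vd = 0.02057 × 67.7 = 1.393 L/h
At steady state, F × (Dose/τ) = Css × CL.
Dose = Css × CL × τ / F = 37.3 × 1.393 × 12.2 / 0.27 = 2348 mg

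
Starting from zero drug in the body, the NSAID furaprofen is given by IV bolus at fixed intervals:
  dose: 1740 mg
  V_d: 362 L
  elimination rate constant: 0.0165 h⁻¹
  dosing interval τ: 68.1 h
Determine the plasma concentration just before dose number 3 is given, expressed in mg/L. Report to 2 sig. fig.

C₀ per dose = Dose / Vd = 1740 / 362 = 4.807 mg/L
Fraction remaining after one interval: r = e^(−kτ) = e^(−0.01650 × 68.1) = 0.3251
Before dose 3, 2 doses have been given (aged 1τ, 2τ).
C_trough = C₀ × (r + r²) = 4.807 × (0.3251 + 0.1057) = 2.071 mg/L

2.1 mg/L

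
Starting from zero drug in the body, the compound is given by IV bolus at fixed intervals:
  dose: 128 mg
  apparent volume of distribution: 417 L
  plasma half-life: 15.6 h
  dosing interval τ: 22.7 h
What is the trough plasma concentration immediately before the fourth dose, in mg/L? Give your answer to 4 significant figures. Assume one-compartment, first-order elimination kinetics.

C₀ per dose = Dose / Vd = 128 / 417 = 0.3070 mg/L
k = ln2 / t½ = 0.693147 / 15.6 = 0.04443 h⁻¹
Fraction remaining after one interval: r = e^(−kτ) = e^(−0.04443 × 22.7) = 0.3647
Before dose 4, 3 doses have been given (aged 1τ, 2τ, 3τ).
C_trough = C₀ × (r + r² + … + r^3) = C₀ × r(1−r^3)/(1−r)
        = 0.3070 × 0.3647 × (1 − 0.04851) / (1 − 0.3647) = 0.1677 mg/L

0.1677 mg/L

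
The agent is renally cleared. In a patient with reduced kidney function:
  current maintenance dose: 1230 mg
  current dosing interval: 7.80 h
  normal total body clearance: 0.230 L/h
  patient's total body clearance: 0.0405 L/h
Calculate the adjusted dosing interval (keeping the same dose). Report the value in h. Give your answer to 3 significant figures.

To keep the same average steady-state level, dosing rate must scale with clearance.
CL ratio = 0.0405 / 0.230 = 0.1761
New interval (same dose) = 7.80 / 0.1761 = 44.29 h

44.3 h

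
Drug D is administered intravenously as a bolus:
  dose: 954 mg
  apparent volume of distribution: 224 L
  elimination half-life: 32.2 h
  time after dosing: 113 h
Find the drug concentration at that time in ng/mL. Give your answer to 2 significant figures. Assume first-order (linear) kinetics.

C₀ = Dose / Vd = 954.0 / 224 = 4.259 mg/L
k = ln2 / t½ = 0.693147 / 32.2 = 0.02153 h⁻¹
C = C₀ · e^(−k·t) = 4.259 × e^(−0.02153 × 113)
  = 4.259 × 0.08778 = 0.3739 mg/L
Convert: 0.3739 mg/L × 1000 = 373.9 ng/mL

370 ng/mL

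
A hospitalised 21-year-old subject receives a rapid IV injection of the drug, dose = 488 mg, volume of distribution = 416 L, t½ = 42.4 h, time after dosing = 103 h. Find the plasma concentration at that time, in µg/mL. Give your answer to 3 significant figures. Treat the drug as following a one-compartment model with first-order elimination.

C₀ = Dose / Vd = 488.0 / 416 = 1.173 mg/L
k = ln2 / t½ = 0.693147 / 42.4 = 0.01635 h⁻¹
C = C₀ · e^(−k·t) = 1.173 × e^(−0.01635 × 103)
  = 1.173 × 0.1856 = 0.2177 mg/L
(0.2177 mg/L = 0.2177 µg/mL)

0.218 µg/mL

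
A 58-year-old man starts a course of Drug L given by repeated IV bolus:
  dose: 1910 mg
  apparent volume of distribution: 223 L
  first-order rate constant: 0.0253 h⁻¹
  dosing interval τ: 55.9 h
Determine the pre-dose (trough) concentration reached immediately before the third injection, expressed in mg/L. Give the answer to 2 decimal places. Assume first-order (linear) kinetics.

2.59 mg/L

C₀ per dose = Dose / Vd = 1910 / 223 = 8.565 mg/L
Fraction remaining after one interval: r = e^(−kτ) = e^(−0.02530 × 55.9) = 0.2431
Before dose 3, 2 doses have been given (aged 1τ, 2τ).
C_trough = C₀ × (r + r²) = 8.565 × (0.2431 + 0.05910) = 2.588 mg/L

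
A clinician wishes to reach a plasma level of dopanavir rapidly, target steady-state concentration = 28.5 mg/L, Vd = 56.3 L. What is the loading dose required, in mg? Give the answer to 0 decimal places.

LD = Css × Vd = 28.5 × 56.3 = 1605 mg

1605 mg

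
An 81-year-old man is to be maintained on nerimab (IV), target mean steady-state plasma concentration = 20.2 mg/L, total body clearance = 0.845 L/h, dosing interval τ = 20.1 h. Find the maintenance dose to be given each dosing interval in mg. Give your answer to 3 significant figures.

At steady state, Dose/τ = Css × CL.
Dose = Css × CL × τ = 20.2 × 0.8450 × 20.1 = 343.1 mg

343 mg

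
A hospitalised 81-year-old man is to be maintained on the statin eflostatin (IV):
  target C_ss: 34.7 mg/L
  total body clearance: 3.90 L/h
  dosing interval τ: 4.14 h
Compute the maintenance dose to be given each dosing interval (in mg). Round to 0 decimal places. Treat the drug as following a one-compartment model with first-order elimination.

560 mg

At steady state, Dose/τ = Css × CL.
Dose = Css × CL × τ = 34.7 × 3.900 × 4.14 = 560.3 mg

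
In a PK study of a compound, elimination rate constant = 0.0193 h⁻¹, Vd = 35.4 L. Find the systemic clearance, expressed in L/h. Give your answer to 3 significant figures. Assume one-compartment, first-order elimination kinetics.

CL = k × Vd = 0.0193 × 35.4 = 0.6832 L/h

0.683 L/h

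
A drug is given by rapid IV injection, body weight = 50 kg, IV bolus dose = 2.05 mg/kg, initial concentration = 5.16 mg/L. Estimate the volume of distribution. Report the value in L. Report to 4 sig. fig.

19.86 L

Dose = 2.05 × 50 = 102.5 mg
Vd = Dose / C₀ = 102.5 / 5.16 = 19.86 L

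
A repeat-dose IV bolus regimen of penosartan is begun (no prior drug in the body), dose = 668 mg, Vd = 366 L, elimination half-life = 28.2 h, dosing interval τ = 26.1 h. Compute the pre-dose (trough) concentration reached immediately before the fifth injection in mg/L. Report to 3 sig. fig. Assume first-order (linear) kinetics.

1.87 mg/L

C₀ per dose = Dose / Vd = 668 / 366 = 1.825 mg/L
k = ln2 / t½ = 0.693147 / 28.2 = 0.02458 h⁻¹
Fraction remaining after one interval: r = e^(−kτ) = e^(−0.02458 × 26.1) = 0.5265
Before dose 5, 4 doses have been given (aged 1τ, 2τ, 3τ, 4τ).
C_trough = C₀ × (r + r² + … + r^4) = C₀ × r(1−r^4)/(1−r)
        = 1.825 × 0.5265 × (1 − 0.07684) / (1 − 0.5265) = 1.873 mg/L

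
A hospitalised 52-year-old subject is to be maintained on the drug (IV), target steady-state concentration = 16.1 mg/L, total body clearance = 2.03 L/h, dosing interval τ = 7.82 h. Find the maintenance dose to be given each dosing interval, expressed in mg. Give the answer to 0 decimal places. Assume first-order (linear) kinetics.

256 mg

At steady state, Dose/τ = Css × CL.
Dose = Css × CL × τ = 16.1 × 2.030 × 7.82 = 255.6 mg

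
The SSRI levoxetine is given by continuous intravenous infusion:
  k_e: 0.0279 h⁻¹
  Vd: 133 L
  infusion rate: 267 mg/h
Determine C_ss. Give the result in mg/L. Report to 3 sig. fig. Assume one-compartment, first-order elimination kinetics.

72.0 mg/L

CL = k × Vd = 0.02790 × 133 = 3.711 L/h
At steady state Css = R₀ / CL = 267 / 3.711 = 71.95 mg/L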